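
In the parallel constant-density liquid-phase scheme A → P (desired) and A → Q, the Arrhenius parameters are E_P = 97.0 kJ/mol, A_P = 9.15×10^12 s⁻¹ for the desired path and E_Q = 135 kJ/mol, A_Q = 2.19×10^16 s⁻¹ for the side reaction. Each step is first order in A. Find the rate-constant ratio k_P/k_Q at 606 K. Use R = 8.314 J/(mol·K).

0.788

With equal orders, S_{P/Q} = k_P/k_Q = (A_P/A_Q)·exp[(E_Q−E_P)/(RT)].
(E_Q−E_P)/(RT) = (135−97.0)×10³/(8.314×606) = 38000/5038 = 7.542.
k_P/k_Q = (9.15×10^12/2.19×10^16)·exp(7.542) = 4.178×10^-4 × 1886 = 0.788.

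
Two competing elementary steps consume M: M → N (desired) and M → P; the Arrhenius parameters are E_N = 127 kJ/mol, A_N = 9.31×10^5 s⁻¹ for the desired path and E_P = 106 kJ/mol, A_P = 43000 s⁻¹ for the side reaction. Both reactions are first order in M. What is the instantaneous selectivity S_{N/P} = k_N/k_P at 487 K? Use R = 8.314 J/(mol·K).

With equal orders, S_{N/P} = k_N/k_P = (A_N/A_P)·exp[(E_P−E_N)/(RT)].
(E_P−E_N)/(RT) = (106−127)×10³/(8.314×487) = -21000/4049 = -5.187.
k_N/k_P = (9.31×10^5/43000)·exp(-5.187) = 21.65 × 0.005591 = 0.121.

0.121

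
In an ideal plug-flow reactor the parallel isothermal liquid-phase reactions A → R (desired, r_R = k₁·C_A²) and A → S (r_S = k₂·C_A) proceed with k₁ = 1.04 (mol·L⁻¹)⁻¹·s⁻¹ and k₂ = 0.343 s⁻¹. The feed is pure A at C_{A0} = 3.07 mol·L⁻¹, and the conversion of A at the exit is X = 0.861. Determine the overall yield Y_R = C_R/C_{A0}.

C_A = C_{A0}(1−X) = 0.4267 mol·L⁻¹.
Along a PFR/batch, dC_S/dC_A = −r_S/(r_R+r_S) = −k₂/(k₂+k₁·C_A).
Integrating from C_{A0} to C_A: C_S = (0.343/1.04)·ln[(0.343+1.04·3.07)/(0.343+1.04·0.427)] = 0.3298·ln(3.536/0.7868) = 0.4956 mol·L⁻¹.
Then C_R = (C_{A0}−C_A) − C_S = 2.643 − 0.4956 = 2.148 mol·L⁻¹.
Y_R = C_R/C_{A0} = 2.148/3.07 = 0.700.

0.700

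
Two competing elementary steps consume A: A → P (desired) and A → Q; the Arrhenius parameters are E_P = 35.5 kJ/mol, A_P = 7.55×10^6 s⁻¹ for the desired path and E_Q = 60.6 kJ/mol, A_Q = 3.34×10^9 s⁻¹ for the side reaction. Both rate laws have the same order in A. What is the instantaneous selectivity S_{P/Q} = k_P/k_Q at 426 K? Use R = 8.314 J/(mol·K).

Since both paths have the same order in A, the concentration cancels and S_{P/Q} = k_P/k_Q = (A_P/A_Q)·exp[(E_Q−E_P)/(RT)].
(E_Q−E_P)/(RT) = (60.6−35.5)×10³/(8.314×426) = 25100/3542 = 7.087.
k_P/k_Q = (7.55×10^6/3.34×10^9)·exp(7.087) = 0.002260 × 1196 = 2.70.

2.70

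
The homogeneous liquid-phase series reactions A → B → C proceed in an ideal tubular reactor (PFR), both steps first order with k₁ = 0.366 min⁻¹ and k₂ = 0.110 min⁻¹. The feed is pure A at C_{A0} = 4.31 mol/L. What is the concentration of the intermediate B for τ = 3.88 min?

Solving the coupled first-order balances gives C_B(τ) = [k₁/(k₂−k₁)]·C_{A0}·(e^(−k₁τ) − e^(−k₂τ)).
e^(−k₁τ) = e^(−0.366×3.88) = e^(−1.420) = 0.2417; e^(−k₂τ) = e^(−0.4268) = 0.6526.
C_B = 0.366×4.31/(0.110−0.366) × (0.2417−0.6526) = (-6.162)×(-0.4109) = 2.532 mol/L.

2.53 mol/L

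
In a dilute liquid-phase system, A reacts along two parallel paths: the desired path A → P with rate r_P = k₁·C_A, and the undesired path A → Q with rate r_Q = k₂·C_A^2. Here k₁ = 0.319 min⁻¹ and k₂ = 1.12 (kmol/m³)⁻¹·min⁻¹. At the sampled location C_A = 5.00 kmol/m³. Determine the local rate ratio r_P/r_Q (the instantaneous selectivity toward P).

0.0570

S_{P/Q} = r_P/r_Q = (k₁·C_A)/(k₂·C_A^2) = (k₁/k₂)·C_A⁻¹.
= (0.319×5.000) / (1.12×5.000^2) = 1.595/28.00 = 0.0570.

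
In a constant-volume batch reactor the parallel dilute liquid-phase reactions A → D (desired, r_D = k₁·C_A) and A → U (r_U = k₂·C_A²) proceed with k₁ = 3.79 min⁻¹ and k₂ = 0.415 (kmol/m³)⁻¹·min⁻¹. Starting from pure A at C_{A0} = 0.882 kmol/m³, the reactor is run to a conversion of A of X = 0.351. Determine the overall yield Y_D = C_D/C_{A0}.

0.325

C_A = C_{A0}(1−X) = 0.5724 kmol/m³.
Along a PFR/batch, dC_D/dC_A = −r_D/(r_D+r_U) = −k₁/(k₁+k₂·C_A).
Integrating from C_{A0} to C_A: C_D = (3.79/0.415)·ln[(3.79+0.415·0.882)/(3.79+0.415·0.572)] = 9.133·ln(4.156/4.028) = 0.2868 kmol/m³.
Y_D = C_D/C_{A0} = 0.2868/0.882 = 0.325.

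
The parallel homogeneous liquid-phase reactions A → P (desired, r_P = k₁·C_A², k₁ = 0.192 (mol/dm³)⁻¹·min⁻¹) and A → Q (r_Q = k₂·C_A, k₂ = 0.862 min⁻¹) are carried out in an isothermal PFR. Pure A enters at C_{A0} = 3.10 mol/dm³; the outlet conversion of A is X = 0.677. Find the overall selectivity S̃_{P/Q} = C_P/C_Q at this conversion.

0.444

C_A = C_{A0}(1−X) = 1.001 mol/dm³.
Along a PFR/batch, dC_Q/dC_A = −r_Q/(r_P+r_Q) = −k₂/(k₂+k₁·C_A).
Integrating from C_{A0} to C_A: C_Q = (0.862/0.192)·ln[(0.862+0.192·3.10)/(0.862+0.192·1.00)] = 4.490·ln(1.457/1.054) = 1.453 mol/dm³.
Then C_P = (C_{A0}−C_A) − C_Q = 2.099 − 1.453 = 0.6455 mol/dm³.
S̃_{P/Q} = C_P/C_Q = 0.6455/1.453 = 0.444.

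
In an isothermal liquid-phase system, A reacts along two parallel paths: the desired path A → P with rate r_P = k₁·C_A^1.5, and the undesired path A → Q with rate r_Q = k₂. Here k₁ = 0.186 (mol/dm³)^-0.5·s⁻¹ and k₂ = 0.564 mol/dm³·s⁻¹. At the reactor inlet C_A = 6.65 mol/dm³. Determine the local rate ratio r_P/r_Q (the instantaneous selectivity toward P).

5.66

S_{P/Q} = r_P/r_Q = (k₁·C_A^1.5)/(k₂) = (k₁/k₂)·C_A^1.5.
= (0.186×6.650^1.5) / (0.564) = 3.190/0.5640 = 5.66.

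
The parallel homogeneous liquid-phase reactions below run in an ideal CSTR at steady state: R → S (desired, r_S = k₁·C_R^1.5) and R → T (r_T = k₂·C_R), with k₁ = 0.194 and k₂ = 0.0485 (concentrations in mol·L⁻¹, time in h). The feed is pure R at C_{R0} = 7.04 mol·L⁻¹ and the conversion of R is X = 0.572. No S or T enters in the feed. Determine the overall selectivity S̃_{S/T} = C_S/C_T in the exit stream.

Exit C_R = C_{R0}(1−X) = 7.04×0.428 = 3.013 mol·L⁻¹.
In a CSTR the entire volume is at exit conditions, so r_S = 0.194×3.013^1.5 = 1.015 and r_T = 0.0485×3.013 = 0.1461.
Overall selectivity = C_S/C_T = r_Sτ/(r_Tτ) = r_S/r_T = 6.94.

6.94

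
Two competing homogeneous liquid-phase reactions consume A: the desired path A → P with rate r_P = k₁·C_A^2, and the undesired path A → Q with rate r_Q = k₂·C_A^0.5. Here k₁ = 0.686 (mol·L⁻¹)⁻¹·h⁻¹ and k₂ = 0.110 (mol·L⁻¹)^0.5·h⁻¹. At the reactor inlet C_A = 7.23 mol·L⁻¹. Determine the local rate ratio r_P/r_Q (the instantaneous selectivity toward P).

S_{P/Q} = r_P/r_Q = (k₁·C_A^2)/(k₂·C_A^0.5) = (k₁/k₂)·C_A^1.5.
= (0.686×7.230^2) / (0.110×7.230^0.5) = 35.86/0.2958 = 121.

121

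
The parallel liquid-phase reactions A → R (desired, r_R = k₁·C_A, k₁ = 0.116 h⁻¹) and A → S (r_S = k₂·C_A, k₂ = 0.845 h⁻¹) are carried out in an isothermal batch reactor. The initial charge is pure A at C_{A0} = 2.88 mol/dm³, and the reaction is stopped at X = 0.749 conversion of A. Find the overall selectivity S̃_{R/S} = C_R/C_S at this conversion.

0.137

C_A = C_{A0}(1−X) = 0.7229 mol/dm³.
Both paths are first order in A, so the instantaneous fraction to R is constant: dC_R/d(−C_A) = k₁/(k₁+k₂) = 0.1207.
C_R = 0.1207·(C_{A0}−C_A) = 0.1207×2.157 = 0.260 mol/dm³.
C_S = (C_{A0}−C_A)−C_R = 1.897 mol/dm³; S̃_{R/S} = 0.2604/1.897 = 0.137.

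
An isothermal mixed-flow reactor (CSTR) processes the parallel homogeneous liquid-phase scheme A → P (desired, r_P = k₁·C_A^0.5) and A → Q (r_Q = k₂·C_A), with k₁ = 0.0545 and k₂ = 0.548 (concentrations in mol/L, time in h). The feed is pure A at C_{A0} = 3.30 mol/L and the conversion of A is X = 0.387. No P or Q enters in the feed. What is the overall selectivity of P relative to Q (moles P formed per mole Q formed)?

Exit C_A = C_{A0}(1−X) = 3.30×0.613 = 2.023 mol/L.
In a CSTR the entire volume is at exit conditions, so r_P = 0.0545×2.023^0.5 = 0.07751 and r_Q = 0.548×2.023 = 1.109.
Overall selectivity = C_P/C_Q = r_Pτ/(r_Qτ) = r_P/r_Q = 0.0699.

0.0699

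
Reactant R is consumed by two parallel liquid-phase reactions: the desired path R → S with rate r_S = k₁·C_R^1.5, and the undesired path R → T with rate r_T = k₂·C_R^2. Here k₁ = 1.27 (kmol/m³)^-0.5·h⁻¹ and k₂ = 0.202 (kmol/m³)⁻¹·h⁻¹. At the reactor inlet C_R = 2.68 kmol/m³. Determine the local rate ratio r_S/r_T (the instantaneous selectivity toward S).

S_{S/T} = r_S/r_T = (k₁·C_R^1.5)/(k₂·C_R^2) = (k₁/k₂)·C_R^-0.5.
= (1.27×2.680^1.5) / (0.202×2.680^2) = 5.572/1.451 = 3.84.

3.84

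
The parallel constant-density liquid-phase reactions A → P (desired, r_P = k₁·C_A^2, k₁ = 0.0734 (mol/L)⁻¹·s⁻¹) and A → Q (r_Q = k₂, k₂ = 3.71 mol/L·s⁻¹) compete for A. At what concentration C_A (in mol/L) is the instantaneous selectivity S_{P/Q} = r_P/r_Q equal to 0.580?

S_{P/Q} = (k₁/k₂)·C_A^2 ⇒ C_A = (S·k₂/k₁)^(0.5).
= (0.580×3.71/0.0734)^(0.5) = (29.32)^(0.5) = 5.41 mol/L.

5.41 mol/L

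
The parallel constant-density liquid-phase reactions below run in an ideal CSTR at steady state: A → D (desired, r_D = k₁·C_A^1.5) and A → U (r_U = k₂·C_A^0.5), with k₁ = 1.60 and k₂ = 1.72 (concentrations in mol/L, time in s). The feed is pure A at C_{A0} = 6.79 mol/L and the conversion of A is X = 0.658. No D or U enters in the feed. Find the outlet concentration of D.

3.05 mol/L

Exit C_A = C_{A0}(1−X) = 6.79×0.342 = 2.322 mol/L.
Rates in a CSTR are evaluated at the outlet concentration: r_D = 1.60×2.322^1.5 = 5.662, r_U = 1.72×2.322^0.5 = 2.621.
Fraction of consumed A going to D: r_D/(r_D+r_U) = 0.6836.
C_D = 0.6836·C_{A0}·X = 0.6836×6.79×0.658 = 3.05 mol/L.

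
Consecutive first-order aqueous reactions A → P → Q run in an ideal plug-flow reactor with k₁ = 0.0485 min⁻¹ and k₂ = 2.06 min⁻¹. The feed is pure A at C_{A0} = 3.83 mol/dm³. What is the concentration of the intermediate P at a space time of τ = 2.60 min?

The intermediate concentration in a first-order A→B→C sequence is C_P = k₁C_{A0}(e^(−k₁τ) − e^(−k₂τ))/(k₂−k₁).
e^(−k₁τ) = e^(−0.0485×2.60) = e^(−0.1261) = 0.8815; e^(−k₂τ) = e^(−5.356) = 0.004720.
C_P = 0.0485×3.83/(2.06−0.0485) × (0.8815−0.004720) = 0.09235×0.8768 = 0.08097 mol/dm³.

0.0810 mol/dm³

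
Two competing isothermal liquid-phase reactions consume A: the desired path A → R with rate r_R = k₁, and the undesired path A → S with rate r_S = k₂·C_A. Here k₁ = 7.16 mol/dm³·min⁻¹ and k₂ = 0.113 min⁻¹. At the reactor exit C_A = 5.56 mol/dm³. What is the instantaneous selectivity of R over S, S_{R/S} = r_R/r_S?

11.4

S_{R/S} = r_R/r_S = (k₁)/(k₂·C_A) = (k₁/k₂)·C_A⁻¹.
= (7.16) / (0.113×5.560) = 7.160/0.6283 = 11.4.
The undesired path is higher order in A, so low C_A (CSTR or dilute feed) favours R.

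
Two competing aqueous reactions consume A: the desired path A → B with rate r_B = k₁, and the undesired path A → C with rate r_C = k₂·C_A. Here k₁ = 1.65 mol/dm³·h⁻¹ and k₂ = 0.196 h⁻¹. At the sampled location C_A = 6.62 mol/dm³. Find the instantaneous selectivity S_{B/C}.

1.27

S_{B/C} = r_B/r_C = (k₁)/(k₂·C_A) = (k₁/k₂)·C_A⁻¹.
= (1.65) / (0.196×6.620) = 1.650/1.298 = 1.27.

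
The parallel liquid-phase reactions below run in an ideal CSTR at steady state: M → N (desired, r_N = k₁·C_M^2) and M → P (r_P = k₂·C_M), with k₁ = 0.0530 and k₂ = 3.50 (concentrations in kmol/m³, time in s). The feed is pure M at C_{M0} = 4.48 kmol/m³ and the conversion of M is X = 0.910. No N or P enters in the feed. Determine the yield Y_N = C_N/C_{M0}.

0.00552

Exit C_M = C_{M0}(1−X) = 4.48×0.0900 = 0.4032 kmol/m³.
A CSTR operates uniformly at the exit composition, giving r_N = 0.008616 and r_P = 1.411 (each k·C_M^n at C_M = 0.4032).
Fraction of consumed M going to N: r_N/(r_N+r_P) = 0.006069.
C_N = 0.006069·C_{M0}·X = 0.006069×4.48×0.910 = 0.0247 kmol/m³; Y_N = C_N/C_{M0} = 0.00552.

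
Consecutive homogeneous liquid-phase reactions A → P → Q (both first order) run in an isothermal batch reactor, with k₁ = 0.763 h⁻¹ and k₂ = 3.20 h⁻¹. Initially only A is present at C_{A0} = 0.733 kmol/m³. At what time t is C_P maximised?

For first-order series the maximum of C_P occurs at t_opt = ln(k₂/k₁)/(k₂−k₁).
= ln(3.20/0.763)/(3.20−0.763) = ln(4.194)/2.437 = 1.434/2.437 = 0.588 h.

0.588 h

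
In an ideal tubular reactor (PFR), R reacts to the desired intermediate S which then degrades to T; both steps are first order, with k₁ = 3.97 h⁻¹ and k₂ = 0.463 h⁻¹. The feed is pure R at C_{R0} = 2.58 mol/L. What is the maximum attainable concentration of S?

1.94 mol/L

Evaluating C_S at τ_opt = ln(k₂/k₁)/(k₂−k₁) gives C_{S,max}/C_{R0} = (k₁/k₂)^[k₂/(k₂−k₁)].
= (3.97/0.463)^(0.463/(0.463−3.97)) = (8.575)^(-0.1320) = 0.7530.
C_{S,max} = 0.7530×2.58 = 1.94 mol/L.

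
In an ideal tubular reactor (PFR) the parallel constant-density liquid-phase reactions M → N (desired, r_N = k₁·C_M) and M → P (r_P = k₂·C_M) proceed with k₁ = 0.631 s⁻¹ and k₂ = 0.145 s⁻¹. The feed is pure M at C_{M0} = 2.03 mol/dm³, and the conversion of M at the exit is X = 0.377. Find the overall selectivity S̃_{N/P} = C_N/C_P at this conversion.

C_M = C_{M0}(1−X) = 1.265 mol/dm³.
Both paths are first order in M, so the instantaneous fraction to N is constant: dC_N/d(−C_M) = k₁/(k₁+k₂) = 0.8131.
C_N = 0.8131·(C_{M0}−C_M) = 0.8131×0.7653 = 0.622 mol/dm³.
C_P = (C_{M0}−C_M)−C_N = 0.1430 mol/dm³; S̃_{N/P} = 0.6223/0.1430 = 4.35.

4.35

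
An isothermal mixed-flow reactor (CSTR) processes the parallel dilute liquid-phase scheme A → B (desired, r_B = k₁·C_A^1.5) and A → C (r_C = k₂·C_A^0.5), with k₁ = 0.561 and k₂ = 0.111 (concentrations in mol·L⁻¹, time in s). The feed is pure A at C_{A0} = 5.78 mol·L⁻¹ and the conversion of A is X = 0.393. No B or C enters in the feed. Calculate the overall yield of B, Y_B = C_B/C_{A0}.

0.372

Exit C_A = C_{A0}(1−X) = 5.78×0.607 = 3.508 mol·L⁻¹.
In a CSTR the entire volume is at exit conditions, so r_B = 0.561×3.508^1.5 = 3.687 and r_C = 0.111×3.508^0.5 = 0.2079.
Fraction of consumed A going to B: r_B/(r_B+r_C) = 0.9466.
C_B = 0.9466·C_{A0}·X = 0.9466×5.78×0.393 = 2.15 mol·L⁻¹; Y_B = C_B/C_{A0} = 0.372.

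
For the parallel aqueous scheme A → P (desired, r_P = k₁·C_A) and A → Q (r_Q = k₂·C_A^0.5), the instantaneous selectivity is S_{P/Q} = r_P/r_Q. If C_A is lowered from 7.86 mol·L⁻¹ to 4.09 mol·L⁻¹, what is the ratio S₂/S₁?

S_{P/Q} = (k₁/k₂)·C_A^0.5, so S₂/S₁ = (C_{A,2}/C_{A,1})^0.5.
= (4.09/7.86)^0.5 = (0.5204)^0.5 = 0.721.
Selectivity toward P falls as C_A falls — high-concentration operation is favoured.

0.721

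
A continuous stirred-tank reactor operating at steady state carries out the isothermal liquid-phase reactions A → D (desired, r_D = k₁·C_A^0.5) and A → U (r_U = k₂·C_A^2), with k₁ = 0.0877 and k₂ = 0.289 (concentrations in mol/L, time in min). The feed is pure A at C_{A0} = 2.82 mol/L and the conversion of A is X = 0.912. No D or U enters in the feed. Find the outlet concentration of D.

1.83 mol/L

Exit C_A = C_{A0}(1−X) = 2.82×0.0880 = 0.2482 mol/L.
A CSTR operates uniformly at the exit composition, giving r_D = 0.04369 and r_U = 0.01780 (each k·C_A^n at C_A = 0.2482).
Fraction of consumed A going to D: r_D/(r_D+r_U) = 0.7105.
C_D = 0.7105·C_{A0}·X = 0.7105×2.82×0.912 = 1.83 mol/L.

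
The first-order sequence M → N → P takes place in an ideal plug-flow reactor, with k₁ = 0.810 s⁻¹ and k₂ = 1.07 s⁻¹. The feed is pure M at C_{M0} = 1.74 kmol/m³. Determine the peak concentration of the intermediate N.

0.553 kmol/m³

For a first-order series the maximum intermediate yield is C_{N,max}/C_{M0} = (k₁/k₂)^[k₂/(k₂−k₁)].
= (0.810/1.07)^(1.07/(1.07−0.810)) = (0.7570)^(4.115) = 0.3180.
C_{N,max} = 0.3180×1.74 = 0.553 kmol/m³.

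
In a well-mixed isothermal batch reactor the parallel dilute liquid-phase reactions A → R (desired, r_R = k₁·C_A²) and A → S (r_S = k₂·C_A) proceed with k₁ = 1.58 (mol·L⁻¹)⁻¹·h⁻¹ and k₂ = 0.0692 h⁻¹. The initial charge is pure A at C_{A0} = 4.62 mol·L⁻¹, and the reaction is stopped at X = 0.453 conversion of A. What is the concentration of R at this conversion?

2.07 mol·L⁻¹

C_A = C_{A0}(1−X) = 2.527 mol·L⁻¹.
Along a PFR/batch, dC_S/dC_A = −r_S/(r_R+r_S) = −k₂/(k₂+k₁·C_A).
Integrating from C_{A0} to C_A: C_S = (0.0692/1.58)·ln[(0.0692+1.58·4.62)/(0.0692+1.58·2.53)] = 0.04380·ln(7.369/4.062) = 0.02608 mol·L⁻¹.
Then C_R = (C_{A0}−C_A) − C_S = 2.093 − 0.02608 = 2.067 mol·L⁻¹.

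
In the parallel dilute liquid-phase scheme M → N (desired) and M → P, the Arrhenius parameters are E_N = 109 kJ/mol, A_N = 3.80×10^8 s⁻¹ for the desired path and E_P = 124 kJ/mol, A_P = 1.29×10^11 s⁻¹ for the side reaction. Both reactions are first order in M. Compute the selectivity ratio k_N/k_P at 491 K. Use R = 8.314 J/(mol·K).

0.116

Since both paths have the same order in M, the concentration cancels and S_{N/P} = k_N/k_P = (A_N/A_P)·exp[(E_P−E_N)/(RT)].
(E_P−E_N)/(RT) = (124−109)×10³/(8.314×491) = 15000/4082 = 3.675.
k_N/k_P = (3.80×10^8/1.29×10^11)·exp(3.675) = 0.002946 × 39.43 = 0.116.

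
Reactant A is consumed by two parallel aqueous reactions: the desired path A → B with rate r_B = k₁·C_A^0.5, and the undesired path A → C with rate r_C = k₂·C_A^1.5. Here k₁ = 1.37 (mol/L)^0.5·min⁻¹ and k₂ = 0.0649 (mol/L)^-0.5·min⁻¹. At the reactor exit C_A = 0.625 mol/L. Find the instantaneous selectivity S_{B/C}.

33.8

S_{B/C} = r_B/r_C = (k₁·C_A^0.5)/(k₂·C_A^1.5) = (k₁/k₂)·C_A⁻¹.
= (1.37×0.6250^0.5) / (0.0649×0.6250^1.5) = 1.083/0.03207 = 33.8.
The undesired path is higher order in A, so low C_A (CSTR or dilute feed) favours B.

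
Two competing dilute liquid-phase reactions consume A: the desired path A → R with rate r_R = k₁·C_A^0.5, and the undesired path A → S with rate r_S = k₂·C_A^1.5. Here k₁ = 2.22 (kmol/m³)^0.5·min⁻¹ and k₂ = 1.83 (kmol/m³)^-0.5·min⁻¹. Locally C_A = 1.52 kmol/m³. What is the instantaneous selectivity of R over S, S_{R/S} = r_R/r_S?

S_{R/S} = r_R/r_S = (k₁·C_A^0.5)/(k₂·C_A^1.5) = (k₁/k₂)·C_A⁻¹.
= (2.22×1.520^0.5) / (1.83×1.520^1.5) = 2.737/3.429 = 0.798.

0.798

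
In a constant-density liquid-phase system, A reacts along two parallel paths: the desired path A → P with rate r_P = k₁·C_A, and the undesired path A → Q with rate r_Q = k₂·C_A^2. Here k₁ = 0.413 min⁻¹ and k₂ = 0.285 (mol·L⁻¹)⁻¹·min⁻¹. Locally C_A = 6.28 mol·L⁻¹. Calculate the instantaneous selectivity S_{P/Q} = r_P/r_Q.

0.231

S_{P/Q} = r_P/r_Q = (k₁·C_A)/(k₂·C_A^2) = (k₁/k₂)·C_A⁻¹.
= (0.413×6.280) / (0.285×6.280^2) = 2.594/11.24 = 0.231.
The undesired path is higher order in A, so low C_A (CSTR or dilute feed) favours P.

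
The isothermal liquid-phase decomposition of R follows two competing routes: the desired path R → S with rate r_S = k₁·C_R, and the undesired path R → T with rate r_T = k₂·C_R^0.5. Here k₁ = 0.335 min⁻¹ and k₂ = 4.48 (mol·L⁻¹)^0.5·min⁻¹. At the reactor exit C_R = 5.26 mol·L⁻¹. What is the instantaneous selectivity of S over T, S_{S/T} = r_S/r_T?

0.171

S_{S/T} = r_S/r_T = (k₁·C_R)/(k₂·C_R^0.5) = (k₁/k₂)·C_R^0.5.
= (0.335×5.260) / (4.48×5.260^0.5) = 1.762/10.27 = 0.171.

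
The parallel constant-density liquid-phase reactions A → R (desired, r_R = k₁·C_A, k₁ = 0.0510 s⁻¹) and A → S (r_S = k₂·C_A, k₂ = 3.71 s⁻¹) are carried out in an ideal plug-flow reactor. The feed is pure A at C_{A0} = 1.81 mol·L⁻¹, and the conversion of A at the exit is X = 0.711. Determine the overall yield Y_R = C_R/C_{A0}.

0.00964

C_A = C_{A0}(1−X) = 0.5231 mol·L⁻¹.
Both paths are first order in A, so the instantaneous fraction to R is constant: dC_R/d(−C_A) = k₁/(k₁+k₂) = 0.01356.
C_R = 0.01356·(C_{A0}−C_A) = 0.01356×1.287 = 0.0175 mol·L⁻¹.
Y_R = C_R/C_{A0} = 0.01745/1.81 = 0.00964.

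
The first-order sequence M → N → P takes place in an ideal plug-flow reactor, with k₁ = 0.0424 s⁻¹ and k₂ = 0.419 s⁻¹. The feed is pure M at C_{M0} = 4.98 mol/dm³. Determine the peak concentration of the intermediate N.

For a first-order series the maximum intermediate yield is C_{N,max}/C_{M0} = (k₁/k₂)^[k₂/(k₂−k₁)].
= (0.0424/0.419)^(0.419/(0.419−0.0424)) = (0.1012)^(1.113) = 0.07819.
C_{N,max} = 0.07819×4.98 = 0.389 mol/dm³.

0.389 mol/dm³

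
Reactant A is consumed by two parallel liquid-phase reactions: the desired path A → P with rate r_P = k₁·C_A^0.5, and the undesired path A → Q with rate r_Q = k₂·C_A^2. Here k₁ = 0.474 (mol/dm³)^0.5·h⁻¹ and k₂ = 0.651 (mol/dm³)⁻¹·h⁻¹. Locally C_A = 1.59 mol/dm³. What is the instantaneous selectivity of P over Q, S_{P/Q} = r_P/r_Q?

0.363

S_{P/Q} = r_P/r_Q = (k₁·C_A^0.5)/(k₂·C_A^2) = (k₁/k₂)·C_A^-1.5.
= (0.474×1.590^0.5) / (0.651×1.590^2) = 0.5977/1.646 = 0.363.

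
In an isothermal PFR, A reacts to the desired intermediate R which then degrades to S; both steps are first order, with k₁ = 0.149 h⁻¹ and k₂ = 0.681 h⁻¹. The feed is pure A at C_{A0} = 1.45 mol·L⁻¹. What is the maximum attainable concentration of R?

0.207 mol·L⁻¹

For a first-order series the maximum intermediate yield is C_{R,max}/C_{A0} = (k₁/k₂)^[k₂/(k₂−k₁)].
= (0.149/0.681)^(0.681/(0.681−0.149)) = (0.2188)^(1.280) = 0.1430.
C_{R,max} = 0.1430×1.45 = 0.207 mol·L⁻¹.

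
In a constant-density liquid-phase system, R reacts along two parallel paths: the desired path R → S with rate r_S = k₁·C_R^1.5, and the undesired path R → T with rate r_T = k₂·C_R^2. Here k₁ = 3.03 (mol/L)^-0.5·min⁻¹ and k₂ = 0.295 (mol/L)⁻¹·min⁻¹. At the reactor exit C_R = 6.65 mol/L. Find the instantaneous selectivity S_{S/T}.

3.98

S_{S/T} = r_S/r_T = (k₁·C_R^1.5)/(k₂·C_R^2) = (k₁/k₂)·C_R^-0.5.
= (3.03×6.650^1.5) / (0.295×6.650^2) = 51.96/13.05 = 3.98.
The undesired path is higher order in R, so low C_R (CSTR or dilute feed) favours S.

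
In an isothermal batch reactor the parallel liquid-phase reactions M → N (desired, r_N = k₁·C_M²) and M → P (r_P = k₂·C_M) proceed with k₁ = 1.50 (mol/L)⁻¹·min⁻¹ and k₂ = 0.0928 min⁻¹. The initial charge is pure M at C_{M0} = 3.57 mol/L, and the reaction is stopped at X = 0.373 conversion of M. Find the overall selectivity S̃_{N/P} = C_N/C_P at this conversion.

C_M = C_{M0}(1−X) = 2.238 mol/L.
Along a PFR/batch, dC_P/dC_M = −r_P/(r_N+r_P) = −k₂/(k₂+k₁·C_M).
Integrating from C_{M0} to C_M: C_P = (0.0928/1.50)·ln[(0.0928+1.50·3.57)/(0.0928+1.50·2.24)] = 0.06187·ln(5.448/3.450) = 0.02826 mol/L.
Then C_N = (C_{M0}−C_M) − C_P = 1.332 − 0.02826 = 1.303 mol/L.
S̃_{N/P} = C_N/C_P = 1.303/0.02826 = 46.1.

46.1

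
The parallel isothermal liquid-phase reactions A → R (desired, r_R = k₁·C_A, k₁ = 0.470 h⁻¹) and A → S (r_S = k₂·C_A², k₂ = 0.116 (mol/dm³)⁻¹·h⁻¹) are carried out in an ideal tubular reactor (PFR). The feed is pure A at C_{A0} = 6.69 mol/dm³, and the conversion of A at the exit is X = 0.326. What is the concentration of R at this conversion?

0.920 mol/dm³

C_A = C_{A0}(1−X) = 4.509 mol/dm³.
Along a PFR/batch, dC_R/dC_A = −r_R/(r_R+r_S) = −k₁/(k₁+k₂·C_A).
Integrating from C_{A0} to C_A: C_R = (0.470/0.116)·ln[(0.470+0.116·6.69)/(0.470+0.116·4.51)] = 4.052·ln(1.246/0.9931) = 0.9195 mol/dm³.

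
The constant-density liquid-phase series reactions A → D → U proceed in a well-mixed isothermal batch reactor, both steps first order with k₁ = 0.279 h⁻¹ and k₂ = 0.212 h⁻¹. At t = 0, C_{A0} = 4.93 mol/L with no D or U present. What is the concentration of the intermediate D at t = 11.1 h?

The intermediate concentration in a first-order A→B→C sequence is C_D = k₁C_{A0}(e^(−k₁t) − e^(−k₂t))/(k₂−k₁).
e^(−k₁t) = e^(−0.279×11.1) = e^(−3.097) = 0.04519; e^(−k₂t) = e^(−2.353) = 0.09506.
C_D = 0.279×4.93/(0.212−0.279) × (0.04519−0.09506) = (-20.53)×(-0.04988) = 1.024 mol/L.

1.02 mol/L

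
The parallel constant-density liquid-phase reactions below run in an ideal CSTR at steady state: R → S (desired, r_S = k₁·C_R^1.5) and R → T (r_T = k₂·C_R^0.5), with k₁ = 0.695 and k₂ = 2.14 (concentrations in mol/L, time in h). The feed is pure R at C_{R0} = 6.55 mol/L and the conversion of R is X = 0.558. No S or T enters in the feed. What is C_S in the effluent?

Exit C_R = C_{R0}(1−X) = 6.55×0.442 = 2.895 mol/L.
Rates in a CSTR are evaluated at the outlet concentration: r_S = 0.695×2.895^1.5 = 3.424, r_T = 2.14×2.895^0.5 = 3.641.
Fraction of consumed R going to S: r_S/(r_S+r_T) = 0.4846.
C_S = 0.4846·C_{R0}·X = 0.4846×6.55×0.558 = 1.77 mol/L.

1.77 mol/L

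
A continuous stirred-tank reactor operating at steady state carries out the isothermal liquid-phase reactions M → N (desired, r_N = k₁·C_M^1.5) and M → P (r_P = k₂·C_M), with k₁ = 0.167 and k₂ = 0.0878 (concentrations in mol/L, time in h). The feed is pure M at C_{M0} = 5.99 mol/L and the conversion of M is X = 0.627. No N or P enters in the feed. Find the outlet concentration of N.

Exit C_M = C_{M0}(1−X) = 5.99×0.373 = 2.234 mol/L.
Rates in a CSTR are evaluated at the outlet concentration: r_N = 0.167×2.234^1.5 = 0.5577, r_P = 0.0878×2.234 = 0.1962.
Fraction of consumed M going to N: r_N/(r_N+r_P) = 0.7398.
C_N = 0.7398·C_{M0}·X = 0.7398×5.99×0.627 = 2.78 mol/L.

2.78 mol/L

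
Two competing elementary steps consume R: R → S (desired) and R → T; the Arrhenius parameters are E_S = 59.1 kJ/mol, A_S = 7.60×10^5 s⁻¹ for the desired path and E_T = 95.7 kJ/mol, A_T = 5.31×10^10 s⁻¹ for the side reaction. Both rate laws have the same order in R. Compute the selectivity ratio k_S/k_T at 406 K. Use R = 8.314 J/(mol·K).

0.732

Since both paths have the same order in R, the concentration cancels and S_{S/T} = k_S/k_T = (A_S/A_T)·exp[(E_T−E_S)/(RT)].
(E_T−E_S)/(RT) = (95.7−59.1)×10³/(8.314×406) = 36600/3375 = 10.84.
k_S/k_T = (7.60×10^5/5.31×10^10)·exp(10.84) = 1.431×10^-5 × 51169 = 0.732.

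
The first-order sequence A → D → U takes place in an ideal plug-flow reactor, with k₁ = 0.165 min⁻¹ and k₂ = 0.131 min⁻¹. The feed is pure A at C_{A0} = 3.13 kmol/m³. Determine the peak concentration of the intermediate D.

1.29 kmol/m³

For a first-order series the maximum intermediate yield is C_{D,max}/C_{A0} = (k₁/k₂)^[k₂/(k₂−k₁)].
= (0.165/0.131)^(0.131/(0.131−0.165)) = (1.260)^(-3.853) = 0.4110.
C_{D,max} = 0.4110×3.13 = 1.29 kmol/m³.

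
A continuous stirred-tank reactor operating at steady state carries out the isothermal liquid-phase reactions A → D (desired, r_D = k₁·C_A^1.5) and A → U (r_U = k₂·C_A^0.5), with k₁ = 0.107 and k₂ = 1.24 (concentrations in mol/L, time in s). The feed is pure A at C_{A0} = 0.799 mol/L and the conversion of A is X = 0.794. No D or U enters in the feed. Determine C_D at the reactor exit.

Exit C_A = C_{A0}(1−X) = 0.799×0.206 = 0.1646 mol/L.
A CSTR operates uniformly at the exit composition, giving r_D = 0.007145 and r_U = 0.5031 (each k·C_A^n at C_A = 0.1646).
Fraction of consumed A going to D: r_D/(r_D+r_U) = 0.01400.
C_D = 0.01400·C_{A0}·X = 0.01400×0.799×0.794 = 0.00888 mol/L.

0.00888 mol/L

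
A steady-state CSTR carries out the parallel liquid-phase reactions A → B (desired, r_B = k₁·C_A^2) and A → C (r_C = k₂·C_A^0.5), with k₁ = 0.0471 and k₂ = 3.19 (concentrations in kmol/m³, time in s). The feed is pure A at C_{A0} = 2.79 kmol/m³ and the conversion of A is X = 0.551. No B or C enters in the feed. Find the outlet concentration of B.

0.0312 kmol/m³

Exit C_A = C_{A0}(1−X) = 2.79×0.449 = 1.253 kmol/m³.
In a CSTR the entire volume is at exit conditions, so r_B = 0.0471×1.253^2 = 0.07391 and r_C = 3.19×1.253^0.5 = 3.570.
Fraction of consumed A going to B: r_B/(r_B+r_C) = 0.02028.
C_B = 0.02028·C_{A0}·X = 0.02028×2.79×0.551 = 0.0312 kmol/m³.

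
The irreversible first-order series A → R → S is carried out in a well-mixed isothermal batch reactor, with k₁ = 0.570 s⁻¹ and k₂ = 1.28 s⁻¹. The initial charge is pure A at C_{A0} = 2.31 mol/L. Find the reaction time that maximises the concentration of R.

Setting dC_R/dt = 0 gives t_opt = ln(k₂/k₁)/(k₂−k₁).
= ln(1.28/0.570)/(1.28−0.570) = ln(2.246)/0.7100 = 0.8090/0.7100 = 1.14 s.

1.14 s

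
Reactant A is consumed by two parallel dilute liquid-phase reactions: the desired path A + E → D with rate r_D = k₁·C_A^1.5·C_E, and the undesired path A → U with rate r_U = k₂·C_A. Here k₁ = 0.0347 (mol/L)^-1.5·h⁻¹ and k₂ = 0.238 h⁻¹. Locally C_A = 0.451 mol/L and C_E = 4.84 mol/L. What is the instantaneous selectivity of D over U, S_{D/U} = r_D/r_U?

S_{D/U} = r_D/r_U = (k₁·C_A^1.5·C_E)/(k₂·C_A) = (k₁/k₂)·C_A^0.5·C_E.
= (0.0347×0.4510^1.5×4.840) / (0.238×0.4510) = 0.05087/0.1073 = 0.474.
Since the desired path is higher order in A, keeping C_A high (PFR or concentrated feed) favours D.

0.474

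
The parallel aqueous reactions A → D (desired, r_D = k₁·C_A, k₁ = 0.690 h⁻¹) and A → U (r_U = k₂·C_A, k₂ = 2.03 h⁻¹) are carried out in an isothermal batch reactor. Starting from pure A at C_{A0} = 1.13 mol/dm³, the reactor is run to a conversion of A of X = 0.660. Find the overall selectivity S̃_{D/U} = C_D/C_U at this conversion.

0.340

C_A = C_{A0}(1−X) = 0.3842 mol/dm³.
Both paths are first order in A, so the instantaneous fraction to D is constant: dC_D/d(−C_A) = k₁/(k₁+k₂) = 0.2537.
C_D = 0.2537·(C_{A0}−C_A) = 0.2537×0.7458 = 0.189 mol/dm³.
C_U = (C_{A0}−C_A)−C_D = 0.5566 mol/dm³; S̃_{D/U} = 0.1892/0.5566 = 0.340.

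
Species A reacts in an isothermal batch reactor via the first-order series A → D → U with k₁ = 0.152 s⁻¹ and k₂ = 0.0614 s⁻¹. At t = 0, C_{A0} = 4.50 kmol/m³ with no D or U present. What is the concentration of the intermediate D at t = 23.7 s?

The intermediate concentration in a first-order A→B→C sequence is C_D = k₁C_{A0}(e^(−k₁t) − e^(−k₂t))/(k₂−k₁).
e^(−k₁t) = e^(−0.152×23.7) = e^(−3.602) = 0.02726; e^(−k₂t) = e^(−1.455) = 0.2334.
C_D = 0.152×4.50/(0.0614−0.152) × (0.02726−0.2334) = (-7.550)×(-0.2061) = 1.556 kmol/m³.

1.56 kmol/m³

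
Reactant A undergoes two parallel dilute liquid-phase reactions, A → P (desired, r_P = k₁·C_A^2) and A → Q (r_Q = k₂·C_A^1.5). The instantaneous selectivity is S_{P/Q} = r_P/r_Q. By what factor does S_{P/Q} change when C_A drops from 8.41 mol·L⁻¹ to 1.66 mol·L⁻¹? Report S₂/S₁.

S_{P/Q} = (k₁/k₂)·C_A^0.5, so S₂/S₁ = (C_{A,2}/C_{A,1})^0.5.
= (1.66/8.41)^0.5 = (0.1974)^0.5 = 0.444.

0.444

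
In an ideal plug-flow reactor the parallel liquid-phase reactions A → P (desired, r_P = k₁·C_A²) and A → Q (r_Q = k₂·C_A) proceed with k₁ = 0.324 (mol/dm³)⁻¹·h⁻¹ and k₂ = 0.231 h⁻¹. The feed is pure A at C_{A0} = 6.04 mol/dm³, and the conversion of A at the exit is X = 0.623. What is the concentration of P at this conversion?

3.18 mol/dm³

C_A = C_{A0}(1−X) = 2.277 mol/dm³.
Along a PFR/batch, dC_Q/dC_A = −r_Q/(r_P+r_Q) = −k₂/(k₂+k₁·C_A).
Integrating from C_{A0} to C_A: C_Q = (0.231/0.324)·ln[(0.231+0.324·6.04)/(0.231+0.324·2.28)] = 0.7130·ln(2.188/0.9688) = 0.5808 mol/dm³.
Then C_P = (C_{A0}−C_A) − C_Q = 3.763 − 0.5808 = 3.182 mol/dm³.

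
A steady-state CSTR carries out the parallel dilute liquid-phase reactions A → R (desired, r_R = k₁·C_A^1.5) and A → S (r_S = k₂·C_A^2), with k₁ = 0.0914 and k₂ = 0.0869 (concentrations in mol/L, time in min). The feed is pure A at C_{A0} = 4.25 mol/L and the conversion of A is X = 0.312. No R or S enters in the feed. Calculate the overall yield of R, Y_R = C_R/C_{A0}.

0.119

Exit C_A = C_{A0}(1−X) = 4.25×0.688 = 2.924 mol/L.
In a CSTR the entire volume is at exit conditions, so r_R = 0.0914×2.924^1.5 = 0.4570 and r_S = 0.0869×2.924^2 = 0.7430.
Fraction of consumed A going to R: r_R/(r_R+r_S) = 0.3808.
C_R = 0.3808·C_{A0}·X = 0.3808×4.25×0.312 = 0.505 mol/L; Y_R = C_R/C_{A0} = 0.119.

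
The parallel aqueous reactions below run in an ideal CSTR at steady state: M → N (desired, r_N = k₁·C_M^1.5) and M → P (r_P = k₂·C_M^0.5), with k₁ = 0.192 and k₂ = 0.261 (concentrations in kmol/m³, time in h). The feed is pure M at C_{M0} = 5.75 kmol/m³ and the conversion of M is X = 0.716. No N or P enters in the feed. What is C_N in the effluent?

Exit C_M = C_{M0}(1−X) = 5.75×0.284 = 1.633 kmol/m³.
Rates in a CSTR are evaluated at the outlet concentration: r_N = 0.192×1.633^1.5 = 0.4007, r_P = 0.261×1.633^0.5 = 0.3335.
Fraction of consumed M going to N: r_N/(r_N+r_P) = 0.5457.
C_N = 0.5457·C_{M0}·X = 0.5457×5.75×0.716 = 2.25 kmol/m³.

2.25 kmol/m³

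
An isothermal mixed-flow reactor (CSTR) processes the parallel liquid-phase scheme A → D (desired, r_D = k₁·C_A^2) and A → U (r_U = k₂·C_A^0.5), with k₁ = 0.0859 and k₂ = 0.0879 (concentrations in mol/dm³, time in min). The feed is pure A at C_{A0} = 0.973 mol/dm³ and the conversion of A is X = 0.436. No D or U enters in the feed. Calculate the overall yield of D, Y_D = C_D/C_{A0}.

0.124

Exit C_A = C_{A0}(1−X) = 0.973×0.564 = 0.5488 mol/dm³.
In a CSTR the entire volume is at exit conditions, so r_D = 0.0859×0.5488^2 = 0.02587 and r_U = 0.0879×0.5488^0.5 = 0.06512.
Fraction of consumed A going to D: r_D/(r_D+r_U) = 0.2843.
C_D = 0.2843·C_{A0}·X = 0.2843×0.973×0.436 = 0.121 mol/dm³; Y_D = C_D/C_{A0} = 0.124.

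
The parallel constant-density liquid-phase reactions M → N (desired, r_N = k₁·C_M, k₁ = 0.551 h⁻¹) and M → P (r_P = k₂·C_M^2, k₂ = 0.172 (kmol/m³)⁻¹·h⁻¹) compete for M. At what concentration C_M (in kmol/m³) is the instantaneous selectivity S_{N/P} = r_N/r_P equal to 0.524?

S_{N/P} = (k₁/k₂)·C_M⁻¹ ⇒ C_M = (S·k₂/k₁)^(-1).
= (0.524×0.172/0.551)^(-1) = (0.1636)^(-1) = 6.11 kmol/m³.

6.11 kmol/m³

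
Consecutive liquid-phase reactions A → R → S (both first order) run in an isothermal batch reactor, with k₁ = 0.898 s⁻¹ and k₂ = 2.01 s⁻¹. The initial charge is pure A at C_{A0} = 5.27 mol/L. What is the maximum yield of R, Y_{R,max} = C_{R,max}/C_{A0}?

0.233

Evaluating C_R at t_opt = ln(k₂/k₁)/(k₂−k₁) gives C_{R,max}/C_{A0} = (k₁/k₂)^[k₂/(k₂−k₁)].
= (0.898/2.01)^(2.01/(2.01−0.898)) = (0.4468)^(1.808) = 0.2331.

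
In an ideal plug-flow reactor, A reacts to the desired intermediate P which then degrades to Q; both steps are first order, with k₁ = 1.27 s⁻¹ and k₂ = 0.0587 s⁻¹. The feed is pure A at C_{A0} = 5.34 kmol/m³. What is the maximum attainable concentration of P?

For a first-order series the maximum intermediate yield is C_{P,max}/C_{A0} = (k₁/k₂)^[k₂/(k₂−k₁)].
= (1.27/0.0587)^(0.0587/(0.0587−1.27)) = (21.64)^(-0.04846) = 0.8616.
C_{P,max} = 0.8616×5.34 = 4.60 kmol/m³.

4.60 kmol/m³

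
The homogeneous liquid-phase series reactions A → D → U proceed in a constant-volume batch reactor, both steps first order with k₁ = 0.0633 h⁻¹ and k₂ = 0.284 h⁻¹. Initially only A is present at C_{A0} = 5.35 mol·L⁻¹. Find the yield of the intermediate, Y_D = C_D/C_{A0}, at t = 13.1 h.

0.118

Solving the coupled first-order balances gives C_D(t) = [k₁/(k₂−k₁)]·C_{A0}·(e^(−k₁t) − e^(−k₂t)).
e^(−k₁t) = e^(−0.0633×13.1) = e^(−0.8292) = 0.4364; e^(−k₂t) = e^(−3.720) = 0.02422.
C_D = 0.0633×5.35/(0.284−0.0633) × (0.4364−0.02422) = 1.534×0.4122 = 0.6324 mol·L⁻¹.
Y_D = C_D/C_{A0} = 0.6324/5.35 = 0.118.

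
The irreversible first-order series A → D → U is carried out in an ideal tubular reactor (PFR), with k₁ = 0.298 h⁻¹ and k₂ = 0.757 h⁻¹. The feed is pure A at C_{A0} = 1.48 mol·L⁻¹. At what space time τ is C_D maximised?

The intermediate peaks when r₁ = r₂, i.e. k₁e^(−k₁τ) = k₂e^(−k₂τ), giving τ_opt = ln(k₂/k₁)/(k₂−k₁).
= ln(0.757/0.298)/(0.757−0.298) = ln(2.540)/0.4590 = 0.9323/0.4590 = 2.03 h.

2.03 h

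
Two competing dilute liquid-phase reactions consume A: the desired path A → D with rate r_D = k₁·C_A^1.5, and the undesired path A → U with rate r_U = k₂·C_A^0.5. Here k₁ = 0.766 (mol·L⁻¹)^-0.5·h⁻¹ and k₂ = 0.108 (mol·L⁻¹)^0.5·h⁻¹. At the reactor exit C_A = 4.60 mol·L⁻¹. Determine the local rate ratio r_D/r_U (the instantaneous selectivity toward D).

S_{D/U} = r_D/r_U = (k₁·C_A^1.5)/(k₂·C_A^0.5) = (k₁/k₂)·C_A.
= (0.766×4.600^1.5) / (0.108×4.600^0.5) = 7.557/0.2316 = 32.6.
Since the desired path is higher order in A, keeping C_A high (PFR or concentrated feed) favours D.

32.6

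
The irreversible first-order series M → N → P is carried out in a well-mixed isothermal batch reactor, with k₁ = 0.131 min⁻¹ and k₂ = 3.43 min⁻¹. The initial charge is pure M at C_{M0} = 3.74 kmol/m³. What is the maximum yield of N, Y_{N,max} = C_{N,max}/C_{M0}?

0.0335

At the optimum, C_{N,max}/C_{M0} = (k₁/k₂)^[k₂/(k₂−k₁)].
= (0.131/3.43)^(3.43/(3.43−0.131)) = (0.03819)^(1.040) = 0.03355.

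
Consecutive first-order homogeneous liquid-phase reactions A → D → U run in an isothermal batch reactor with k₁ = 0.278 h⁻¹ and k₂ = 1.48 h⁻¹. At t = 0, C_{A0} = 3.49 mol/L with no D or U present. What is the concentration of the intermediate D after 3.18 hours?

0.326 mol/L

Solving the coupled first-order balances gives C_D(t) = [k₁/(k₂−k₁)]·C_{A0}·(e^(−k₁t) − e^(−k₂t)).
e^(−k₁t) = e^(−0.278×3.18) = e^(−0.8840) = 0.4131; e^(−k₂t) = e^(−4.706) = 0.009037.
C_D = 0.278×3.49/(1.48−0.278) × (0.4131−0.009037) = 0.8072×0.4041 = 0.3262 mol/L.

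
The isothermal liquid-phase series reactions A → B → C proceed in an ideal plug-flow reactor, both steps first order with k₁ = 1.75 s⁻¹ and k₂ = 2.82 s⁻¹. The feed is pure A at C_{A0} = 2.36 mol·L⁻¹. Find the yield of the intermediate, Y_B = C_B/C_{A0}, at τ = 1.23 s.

Solving the coupled first-order balances gives C_B(τ) = [k₁/(k₂−k₁)]·C_{A0}·(e^(−k₁τ) − e^(−k₂τ)).
e^(−k₁τ) = e^(−1.75×1.23) = e^(−2.152) = 0.1162; e^(−k₂τ) = e^(−3.469) = 0.03116.
C_B = 1.75×2.36/(2.82−1.75) × (0.1162−0.03116) = 3.860×0.08503 = 0.3282 mol·L⁻¹.
Y_B = C_B/C_{A0} = 0.3282/2.36 = 0.139.

0.139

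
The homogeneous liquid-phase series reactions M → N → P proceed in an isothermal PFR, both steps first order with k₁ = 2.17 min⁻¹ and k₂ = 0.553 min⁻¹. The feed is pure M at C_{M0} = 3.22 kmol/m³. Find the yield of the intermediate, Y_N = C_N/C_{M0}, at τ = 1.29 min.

Solving the coupled first-order balances gives C_N(τ) = [k₁/(k₂−k₁)]·C_{M0}·(e^(−k₁τ) − e^(−k₂τ)).
e^(−k₁τ) = e^(−2.17×1.29) = e^(−2.799) = 0.06085; e^(−k₂τ) = e^(−0.7134) = 0.4900.
C_N = 2.17×3.22/(0.553−2.17) × (0.06085−0.4900) = (-4.321)×(-0.4291) = 1.854 kmol/m³.
Y_N = C_N/C_{M0} = 1.854/3.22 = 0.576.

0.576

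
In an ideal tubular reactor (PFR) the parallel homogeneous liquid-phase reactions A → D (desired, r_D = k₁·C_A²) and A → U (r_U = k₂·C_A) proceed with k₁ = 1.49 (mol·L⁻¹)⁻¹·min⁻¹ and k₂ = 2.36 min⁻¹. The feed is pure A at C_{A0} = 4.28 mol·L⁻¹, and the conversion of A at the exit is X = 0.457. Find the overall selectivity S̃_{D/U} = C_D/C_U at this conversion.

2.04

C_A = C_{A0}(1−X) = 2.324 mol·L⁻¹.
Along a PFR/batch, dC_U/dC_A = −r_U/(r_D+r_U) = −k₂/(k₂+k₁·C_A).
Integrating from C_{A0} to C_A: C_U = (2.36/1.49)·ln[(2.36+1.49·4.28)/(2.36+1.49·2.32)] = 1.584·ln(8.737/5.823) = 0.6428 mol·L⁻¹.
Then C_D = (C_{A0}−C_A) − C_U = 1.956 − 0.6428 = 1.313 mol·L⁻¹.
S̃_{D/U} = C_D/C_U = 1.313/0.6428 = 2.04.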